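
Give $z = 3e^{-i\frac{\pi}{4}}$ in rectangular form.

a = r cos θ = 3 * sqrt(2)/2 = 3*sqrt(2)/2
b = r sin θ = 3 * -sqrt(2)/2 = -3*sqrt(2)/2
z = 3*sqrt(2)/2 - (3*sqrt(2)/2)i


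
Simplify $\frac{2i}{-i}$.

Multiply numerator and denominator by conjugate (i):
= (2i)(i) / (0^2 + (-1)^2)
= (-2) / 1
= -2


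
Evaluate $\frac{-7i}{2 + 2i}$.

Multiply numerator and denominator by conjugate (2 - 2i):
= (-7i)(2 - 2i) / (2^2 + 2^2)
= (-14 - 14i) / 8
Divide through by 2: (-7 - 7i) / 4
= -7/4 - (7/4)i


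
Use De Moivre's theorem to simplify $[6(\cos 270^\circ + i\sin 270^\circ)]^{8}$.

By De Moivre: z^n = r^n(cos(nθ) + i sin(nθ))
= 6^8(cos(8*270°) + i sin(8*270°))
= 1679616(cos 0° + i sin 0°)
= 1679616


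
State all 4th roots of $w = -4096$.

|w| = 4096, arg(w) = 180°
Root modulus = 4096^(1/4) = 8
Root arguments: θ_k = (180° + 360°k)/4 for k = 0, 1, ..., 3
Roots: 4*sqrt(2) + 4*sqrt(2)i, -4*sqrt(2) + 4*sqrt(2)i, -4*sqrt(2) - 4*sqrt(2)i, 4*sqrt(2) - 4*sqrt(2)i


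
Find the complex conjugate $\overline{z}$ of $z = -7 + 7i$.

If z = a + bi, then conjugate(z) = a - bi
conjugate(-7 + 7i) = -7 - 7i


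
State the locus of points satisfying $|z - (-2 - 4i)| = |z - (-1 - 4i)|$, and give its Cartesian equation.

|z - z1| = |z - z2| means z is equidistant from z1 and z2,
i.e. the perpendicular bisector of the segment from (-2, -4) to (-1, -4) (midpoint (-3/2, -4)).
With z = x + yi, square both sides:
(x - (-2))^2 + (y - (-4))^2 = (x - (-1))^2 + (y - (-4))^2
The x^2 and y^2 terms cancel: 2x + 0y = 17 - 20 = -3
Simplify: x = -3/2
Locus: Perpendicular bisector of the segment from (-2, -4) to (-1, -4): the line x = -3/2


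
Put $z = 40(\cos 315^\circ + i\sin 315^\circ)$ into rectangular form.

a = r cos θ = 40 * sqrt(2)/2 = 20*sqrt(2)
b = r sin θ = 40 * -sqrt(2)/2 = -20*sqrt(2)
z = 20*sqrt(2) - 20*sqrt(2)i


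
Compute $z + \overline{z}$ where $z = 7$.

z + conjugate(z) = (a + bi) + (a - bi) = 2a
= 2 * 7 = 14


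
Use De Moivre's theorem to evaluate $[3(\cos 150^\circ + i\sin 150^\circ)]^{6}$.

By De Moivre: z^n = r^n(cos(nθ) + i sin(nθ))
= 3^6(cos(6*150°) + i sin(6*150°))
= 729(cos 180° + i sin 180°)
= -729


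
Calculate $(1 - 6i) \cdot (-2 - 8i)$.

(a1*a2 - b1*b2) + (a1*b2 + b1*a2)i
= (-2 - 48) + (-8 + 12)i
= -50 + 4i


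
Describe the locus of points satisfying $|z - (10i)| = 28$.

|z - z0| = r describes a circle centered at z0 with radius r
Here z0 = 10i and r = 28
Locus: Circle centered at (0, 10) with radius 28


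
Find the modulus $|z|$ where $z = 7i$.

|z| = sqrt(a^2 + b^2) = sqrt(0^2 + 7^2) = sqrt(49) = 7


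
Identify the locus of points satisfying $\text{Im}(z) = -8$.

Im(z) = y where z = x + yi; the equation y = -8 is satisfied by all points with that y-coordinate
Locus: Horizontal line y = -8


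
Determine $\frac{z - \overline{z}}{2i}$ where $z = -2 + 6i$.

z - conjugate(z) = 2bi
(z - conjugate(z))/(2i) = 2bi/(2i) = b = 6


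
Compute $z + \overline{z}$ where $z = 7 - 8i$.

z + conjugate(z) = (a + bi) + (a - bi) = 2a
= 2 * 7 = 14


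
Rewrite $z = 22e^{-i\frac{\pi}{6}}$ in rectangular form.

a = r cos θ = 22 * sqrt(3)/2 = 11*sqrt(3)
b = r sin θ = 22 * -1/2 = -11
z = 11*sqrt(3) - 11i


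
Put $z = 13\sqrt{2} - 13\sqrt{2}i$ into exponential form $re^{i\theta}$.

r = |z| = sqrt((13*sqrt(2))^2 + (-13*sqrt(2))^2) = sqrt(338 + 338) = sqrt(676) = 26
θ = arctan(b/a) = arctan(-18.3848/18.3848) (quadrant-adjusted) = -45° = -π/4
z = 26e^(-i*π/4)


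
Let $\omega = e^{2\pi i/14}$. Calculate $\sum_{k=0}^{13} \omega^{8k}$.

Let ζ = ω^8 = e^(2πi·8/14). Since 14 ∤ 8, ζ ≠ 1.
Sum = Σ_{k=0}^{13} ζ^k = (ζ^14 - 1)/(ζ - 1) = (ω^{8·14} - 1)/(ζ - 1) = (1 - 1)/(ζ - 1) = 0


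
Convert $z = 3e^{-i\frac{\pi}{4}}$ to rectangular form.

a = r cos θ = 3 * sqrt(2)/2 = 3*sqrt(2)/2
b = r sin θ = 3 * -sqrt(2)/2 = -3*sqrt(2)/2
z = 3*sqrt(2)/2 - (3*sqrt(2)/2)i


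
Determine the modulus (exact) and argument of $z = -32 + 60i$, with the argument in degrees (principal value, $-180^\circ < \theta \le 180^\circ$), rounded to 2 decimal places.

|z| = sqrt((-32)^2 + 60^2) = 68
arg(z) = arctan(b/a) = arctan(60/-32) (quadrant-adjusted) = 118.07°


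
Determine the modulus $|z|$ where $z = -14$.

|z| = sqrt(a^2 + b^2) = sqrt((-14)^2 + 0^2) = sqrt(196) = 14


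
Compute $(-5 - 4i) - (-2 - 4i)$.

(-5 - (-2)) + (-4 - (-4))i = -3


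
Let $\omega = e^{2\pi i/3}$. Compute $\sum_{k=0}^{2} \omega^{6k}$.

Since 3 divides 6, ω^6 = (ω^3)^2 = 1^2 = 1, so every term is 1.
Sum = 3 · 1 = 3


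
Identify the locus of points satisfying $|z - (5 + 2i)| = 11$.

|z - z0| = r describes a circle centered at z0 with radius r
Here z0 = 5 + 2i and r = 11
Locus: Circle centered at (5, 2) with radius 11


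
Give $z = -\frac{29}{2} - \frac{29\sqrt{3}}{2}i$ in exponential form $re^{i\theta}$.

r = |z| = sqrt((-29/2)^2 + (-29*sqrt(3)/2)^2) = sqrt(841/4 + 2523/4) = sqrt(841) = 29
θ = arctan(b/a) = arctan(-25.1147/-14.5) (quadrant-adjusted) = -120° = -2π/3
z = 29e^(-i*2π/3)


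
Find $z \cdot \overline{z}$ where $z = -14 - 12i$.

z * conjugate(z) = |z|^2 = a^2 + b^2
= (-14)^2 + (-12)^2 = 340


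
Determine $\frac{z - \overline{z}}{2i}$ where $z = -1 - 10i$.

z - conjugate(z) = 2bi
(z - conjugate(z))/(2i) = 2bi/(2i) = b = -10


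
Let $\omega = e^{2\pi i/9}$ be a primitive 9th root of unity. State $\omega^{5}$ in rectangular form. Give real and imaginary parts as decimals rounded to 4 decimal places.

ω^5 = e^(2πi·5/9) = e^(i·10π/9)
= cos(10π/9) + i sin(10π/9)
= -0.9397 - 0.3420i


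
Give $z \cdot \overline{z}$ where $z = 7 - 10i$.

z * conjugate(z) = |z|^2 = a^2 + b^2
= 7^2 + (-10)^2 = 149


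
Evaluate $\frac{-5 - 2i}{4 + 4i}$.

Multiply numerator and denominator by conjugate (4 - 4i):
= (-5 - 2i)(4 - 4i) / (4^2 + 4^2)
= (-28 + 12i) / 32
Divide through by 4: (-7 + 3i) / 8
= -7/8 + (3/8)i


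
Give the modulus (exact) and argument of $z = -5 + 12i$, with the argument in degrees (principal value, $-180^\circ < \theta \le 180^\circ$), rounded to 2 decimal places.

|z| = sqrt((-5)^2 + 12^2) = 13
arg(z) = arctan(b/a) = arctan(12/-5) (quadrant-adjusted) = 112.62°


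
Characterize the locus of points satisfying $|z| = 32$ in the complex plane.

|z| = 32 means sqrt(x^2 + y^2) = 32
This is a circle of radius 32 centered at the origin


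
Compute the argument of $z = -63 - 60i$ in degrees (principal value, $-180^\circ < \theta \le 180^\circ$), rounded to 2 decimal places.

θ = arctan(b/a) = arctan(-60/-63) (quadrant-adjusted) = -136.40°


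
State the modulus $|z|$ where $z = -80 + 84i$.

|z| = sqrt(a^2 + b^2) = sqrt((-80)^2 + 84^2) = sqrt(13456) = 116


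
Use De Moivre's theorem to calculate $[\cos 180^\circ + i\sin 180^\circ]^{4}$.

By De Moivre: z^n = r^n(cos(nθ) + i sin(nθ))
= 1^4(cos(4*180°) + i sin(4*180°))
= 1(cos 0° + i sin 0°)
= 1


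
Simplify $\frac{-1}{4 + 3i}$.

Multiply numerator and denominator by conjugate (4 - 3i):
= (-1)(4 - 3i) / (4^2 + 3^2)
= (-4 + 3i) / 25
= -4/25 + (3/25)i


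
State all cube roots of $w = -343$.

|w| = 343, arg(w) = 180°
Root modulus = 343^(1/3) = 7
Root arguments: θ_k = (180° + 360°k)/3 for k = 0, 1, ..., 2
Roots: 7/2 + (7*sqrt(3)/2)i, -7, 7/2 - (7*sqrt(3)/2)i


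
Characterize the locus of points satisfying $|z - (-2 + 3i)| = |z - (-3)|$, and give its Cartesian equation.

|z - z1| = |z - z2| means z is equidistant from z1 and z2,
i.e. the perpendicular bisector of the segment from (-2, 3) to (-3, 0) (midpoint (-5/2, 3/2)).
With z = x + yi, square both sides:
(x - (-2))^2 + (y - 3)^2 = (x - (-3))^2 + (y - 0)^2
The x^2 and y^2 terms cancel: -2x + (-6)y = 9 - 13 = -4
Simplify: x + 3y = 2
Locus: Perpendicular bisector of the segment from (-2, 3) to (-3, 0): the line x + 3y = 2


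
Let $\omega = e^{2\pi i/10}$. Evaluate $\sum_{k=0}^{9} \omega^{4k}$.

Let ζ = ω^4 = e^(2πi·4/10). Since 10 ∤ 4, ζ ≠ 1.
Sum = Σ_{k=0}^{9} ζ^k = (ζ^10 - 1)/(ζ - 1) = (ω^{4·10} - 1)/(ζ - 1) = (1 - 1)/(ζ - 1) = 0


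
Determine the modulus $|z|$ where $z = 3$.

|z| = sqrt(a^2 + b^2) = sqrt(3^2 + 0^2) = sqrt(9) = 3


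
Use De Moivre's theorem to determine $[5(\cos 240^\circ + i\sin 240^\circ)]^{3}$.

By De Moivre: z^n = r^n(cos(nθ) + i sin(nθ))
= 5^3(cos(3*240°) + i sin(3*240°))
= 125(cos 0° + i sin 0°)
= 125


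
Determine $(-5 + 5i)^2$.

(a + bi)^2 = a^2 - b^2 + 2abi
= (-5)^2 - 5^2 + 2*(-5)*5i
= -50i


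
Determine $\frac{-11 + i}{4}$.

Divisor is real, so divide each part by 4:
= -11/4 + (1/4)i


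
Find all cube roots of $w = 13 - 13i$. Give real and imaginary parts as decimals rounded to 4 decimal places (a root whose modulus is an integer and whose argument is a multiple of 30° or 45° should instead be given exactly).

|w| = sqrt(338) ≈ 18.384776, arg(w) = 315°
Root modulus = sqrt(338)^(1/3) ≈ 2.639284
Root arguments: θ_k = (315° + 360°k)/3 for k = 0, 1, ..., 2
Compute each root as (root modulus)(cos θ_k + i sin θ_k) using full-precision intermediates, then round to 4 decimal places.
Roots: -0.6831 + 2.5494i, -1.8663 - 1.8663i, 2.5494 - 0.6831i


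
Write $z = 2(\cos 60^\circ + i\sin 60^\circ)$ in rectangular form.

a = r cos θ = 2 * 1/2 = 1
b = r sin θ = 2 * sqrt(3)/2 = sqrt(3)
z = 1 + sqrt(3)i


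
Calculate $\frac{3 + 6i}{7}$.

Divisor is real, so divide each part by 7:
= 3/7 + (6/7)i


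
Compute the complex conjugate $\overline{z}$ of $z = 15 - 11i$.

If z = a + bi, then conjugate(z) = a - bi
conjugate(15 - 11i) = 15 + 11i


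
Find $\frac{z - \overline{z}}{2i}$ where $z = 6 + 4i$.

z - conjugate(z) = 2bi
(z - conjugate(z))/(2i) = 2bi/(2i) = b = 4


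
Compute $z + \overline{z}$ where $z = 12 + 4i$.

z + conjugate(z) = (a + bi) + (a - bi) = 2a
= 2 * 12 = 24


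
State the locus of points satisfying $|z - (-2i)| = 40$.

|z - z0| = r describes a circle centered at z0 with radius r
Here z0 = -2i and r = 40
Locus: Circle centered at (0, -2) with radius 40


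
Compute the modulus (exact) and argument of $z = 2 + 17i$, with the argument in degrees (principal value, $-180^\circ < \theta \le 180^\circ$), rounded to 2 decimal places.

|z| = sqrt(2^2 + 17^2) = sqrt(293)
arg(z) = arctan(b/a) = arctan(17/2) (quadrant-adjusted) = 83.29°


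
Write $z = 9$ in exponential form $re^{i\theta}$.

r = |z| = sqrt((9)^2 + (0)^2) = sqrt(81 + 0) = sqrt(81) = 9
b = 0 and a > 0, so z lies on the positive real axis: θ = 0
z = 9e^(i*0) = 9


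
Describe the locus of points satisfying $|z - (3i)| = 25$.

|z - z0| = r describes a circle centered at z0 with radius r
Here z0 = 3i and r = 25
Locus: Circle centered at (0, 3) with radius 25


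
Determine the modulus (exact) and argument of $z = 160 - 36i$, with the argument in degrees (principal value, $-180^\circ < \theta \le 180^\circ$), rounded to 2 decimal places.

|z| = sqrt(160^2 + (-36)^2) = 164
arg(z) = arctan(b/a) = arctan(-36/160) (quadrant-adjusted) = -12.68°


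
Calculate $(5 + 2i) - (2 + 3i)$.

(5 - 2) + (2 - 3)i = 3 - i


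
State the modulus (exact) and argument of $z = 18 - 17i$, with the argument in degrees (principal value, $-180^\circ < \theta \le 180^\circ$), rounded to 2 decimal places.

|z| = sqrt(18^2 + (-17)^2) = sqrt(613)
arg(z) = arctan(b/a) = arctan(-17/18) (quadrant-adjusted) = -43.36°


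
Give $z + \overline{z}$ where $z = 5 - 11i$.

z + conjugate(z) = (a + bi) + (a - bi) = 2a
= 2 * 5 = 10


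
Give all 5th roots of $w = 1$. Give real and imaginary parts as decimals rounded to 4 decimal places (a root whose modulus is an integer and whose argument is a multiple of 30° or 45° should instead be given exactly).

|w| = 1, arg(w) = 0°
Root modulus = 1^(1/5) = 1
Root arguments: θ_k = (0° + 360°k)/5 for k = 0, 1, ..., 4
Compute each root as (root modulus)(cos θ_k + i sin θ_k) using full-precision intermediates, then round to 4 decimal places.
Roots: 1, 0.3090 + 0.9511i, -0.8090 + 0.5878i, -0.8090 - 0.5878i, 0.3090 - 0.9511i


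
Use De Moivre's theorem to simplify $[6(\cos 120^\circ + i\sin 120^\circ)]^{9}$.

By De Moivre: z^n = r^n(cos(nθ) + i sin(nθ))
= 6^9(cos(9*120°) + i sin(9*120°))
= 10077696(cos 0° + i sin 0°)
= 10077696


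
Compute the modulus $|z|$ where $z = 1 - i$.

|z| = sqrt(a^2 + b^2) = sqrt(1^2 + (-1)^2) = sqrt(2) = sqrt(2)


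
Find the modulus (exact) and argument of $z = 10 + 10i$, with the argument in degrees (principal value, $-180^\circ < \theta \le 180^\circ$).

|z| = sqrt(10^2 + 10^2) = sqrt(200)
arg(z) = arctan(b/a) = arctan(10/10) (quadrant-adjusted) = 45°


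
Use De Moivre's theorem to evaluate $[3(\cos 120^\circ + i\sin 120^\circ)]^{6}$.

By De Moivre: z^n = r^n(cos(nθ) + i sin(nθ))
= 3^6(cos(6*120°) + i sin(6*120°))
= 729(cos 0° + i sin 0°)
= 729


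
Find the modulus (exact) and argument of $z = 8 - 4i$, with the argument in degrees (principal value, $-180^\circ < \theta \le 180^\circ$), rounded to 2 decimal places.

|z| = sqrt(8^2 + (-4)^2) = sqrt(80)
arg(z) = arctan(b/a) = arctan(-4/8) (quadrant-adjusted) = -26.57°


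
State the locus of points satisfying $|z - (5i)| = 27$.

|z - z0| = r describes a circle centered at z0 with radius r
Here z0 = 5i and r = 27
Locus: Circle centered at (0, 5) with radius 27


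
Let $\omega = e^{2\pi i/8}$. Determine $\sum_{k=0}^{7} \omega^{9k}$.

Let ζ = ω^9 = e^(2πi·9/8). Since 8 ∤ 9, ζ ≠ 1.
Sum = Σ_{k=0}^{7} ζ^k = (ζ^8 - 1)/(ζ - 1) = (ω^{9·8} - 1)/(ζ - 1) = (1 - 1)/(ζ - 1) = 0


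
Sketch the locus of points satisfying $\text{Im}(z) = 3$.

Im(z) = y where z = x + yi; the equation y = 3 is satisfied by all points with that y-coordinate
Locus: Horizontal line y = 3


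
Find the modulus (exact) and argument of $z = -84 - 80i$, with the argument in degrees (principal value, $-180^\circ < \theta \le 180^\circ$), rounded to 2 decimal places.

|z| = sqrt((-84)^2 + (-80)^2) = 116
arg(z) = arctan(b/a) = arctan(-80/-84) (quadrant-adjusted) = -136.40°


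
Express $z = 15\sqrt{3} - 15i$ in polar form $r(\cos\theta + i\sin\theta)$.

r = |z| = sqrt(a^2 + b^2) = sqrt((15*sqrt(3))^2 + (-15)^2) = sqrt(675 + 225) = sqrt(900) = 30
θ = arctan(b/a) = arctan(-15/25.9808) (quadrant-adjusted) = 330°
z = 30(cos 330° + i sin 330°)


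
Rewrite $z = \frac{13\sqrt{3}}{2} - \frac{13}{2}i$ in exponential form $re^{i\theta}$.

r = |z| = sqrt((13*sqrt(3)/2)^2 + (-13/2)^2) = sqrt(507/4 + 169/4) = sqrt(169) = 13
θ = arctan(b/a) = arctan(-6.5/11.2583) (quadrant-adjusted) = -30° = -π/6
z = 13e^(-i*π/6)


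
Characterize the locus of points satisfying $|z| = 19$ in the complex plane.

|z| = 19 means sqrt(x^2 + y^2) = 19
This is a circle of radius 19 centered at the origin


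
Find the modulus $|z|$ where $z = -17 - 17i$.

|z| = sqrt(a^2 + b^2) = sqrt((-17)^2 + (-17)^2) = sqrt(578) = sqrt(578)


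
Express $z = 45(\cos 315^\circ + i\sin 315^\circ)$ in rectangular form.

a = r cos θ = 45 * sqrt(2)/2 = 45*sqrt(2)/2
b = r sin θ = 45 * -sqrt(2)/2 = -45*sqrt(2)/2
z = 45*sqrt(2)/2 - (45*sqrt(2)/2)i


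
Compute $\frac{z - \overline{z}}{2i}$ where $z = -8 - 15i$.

z - conjugate(z) = 2bi
(z - conjugate(z))/(2i) = 2bi/(2i) = b = -15


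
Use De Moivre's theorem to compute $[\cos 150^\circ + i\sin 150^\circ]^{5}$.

By De Moivre: z^n = r^n(cos(nθ) + i sin(nθ))
= 1^5(cos(5*150°) + i sin(5*150°))
= 1(cos 30° + i sin 30°)
= sqrt(3)/2 + (1/2)i


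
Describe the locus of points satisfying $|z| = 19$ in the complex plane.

|z| = 19 means sqrt(x^2 + y^2) = 19
This is a circle of radius 19 centered at the origin


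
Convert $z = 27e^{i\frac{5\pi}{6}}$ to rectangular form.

a = r cos θ = 27 * -sqrt(3)/2 = -27*sqrt(3)/2
b = r sin θ = 27 * 1/2 = 27/2
z = -27*sqrt(3)/2 + (27/2)i


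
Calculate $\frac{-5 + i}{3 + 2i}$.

Multiply numerator and denominator by conjugate (3 - 2i):
= (-5 + i)(3 - 2i) / (3^2 + 2^2)
= (-13 + 13i) / 13
= -1 + i


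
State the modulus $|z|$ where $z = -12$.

|z| = sqrt(a^2 + b^2) = sqrt((-12)^2 + 0^2) = sqrt(144) = 12


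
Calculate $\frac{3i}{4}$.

Divisor is real, so divide each part by 4:
= 0 + (3/4)i


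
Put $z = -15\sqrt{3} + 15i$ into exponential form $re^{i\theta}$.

r = |z| = sqrt((-15*sqrt(3))^2 + (15)^2) = sqrt(675 + 225) = sqrt(900) = 30
θ = arctan(b/a) = arctan(15/-25.9808) (quadrant-adjusted) = 150° = 5π/6
z = 30e^(i*5π/6)


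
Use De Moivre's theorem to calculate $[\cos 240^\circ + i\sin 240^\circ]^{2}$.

By De Moivre: z^n = r^n(cos(nθ) + i sin(nθ))
= 1^2(cos(2*240°) + i sin(2*240°))
= 1(cos 120° + i sin 120°)
= -1/2 + (sqrt(3)/2)i


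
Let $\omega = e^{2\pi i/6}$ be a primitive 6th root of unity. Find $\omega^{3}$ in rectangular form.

ω^3 = e^(2πi·3/6) = e^(i·1π)
= cos(1π) + i sin(1π)
= -1


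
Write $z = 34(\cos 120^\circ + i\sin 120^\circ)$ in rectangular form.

a = r cos θ = 34 * -1/2 = -17
b = r sin θ = 34 * sqrt(3)/2 = 17*sqrt(3)
z = -17 + 17*sqrt(3)i


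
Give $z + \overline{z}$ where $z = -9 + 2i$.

z + conjugate(z) = (a + bi) + (a - bi) = 2a
= 2 * (-9) = -18


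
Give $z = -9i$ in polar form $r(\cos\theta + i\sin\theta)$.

r = |z| = sqrt(a^2 + b^2) = sqrt((0)^2 + (-9)^2) = sqrt(0 + 81) = sqrt(81) = 9
a = 0 and b < 0, so z lies on the negative imaginary axis: θ = 270°
z = 9(cos 270° + i sin 270°)


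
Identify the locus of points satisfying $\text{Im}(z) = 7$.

Im(z) = y where z = x + yi; the equation y = 7 is satisfied by all points with that y-coordinate
Locus: Horizontal line y = 7


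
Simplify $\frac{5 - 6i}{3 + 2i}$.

Multiply numerator and denominator by conjugate (3 - 2i):
= (5 - 6i)(3 - 2i) / (3^2 + 2^2)
= (3 - 28i) / 13
= 3/13 - (28/13)i


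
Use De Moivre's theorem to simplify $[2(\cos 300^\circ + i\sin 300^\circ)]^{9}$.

By De Moivre: z^n = r^n(cos(nθ) + i sin(nθ))
= 2^9(cos(9*300°) + i sin(9*300°))
= 512(cos 180° + i sin 180°)
= -512


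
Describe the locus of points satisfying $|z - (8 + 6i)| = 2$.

|z - z0| = r describes a circle centered at z0 with radius r
Here z0 = 8 + 6i and r = 2
Locus: Circle centered at (8, 6) with radius 2


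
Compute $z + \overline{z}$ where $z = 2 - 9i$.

z + conjugate(z) = (a + bi) + (a - bi) = 2a
= 2 * 2 = 4


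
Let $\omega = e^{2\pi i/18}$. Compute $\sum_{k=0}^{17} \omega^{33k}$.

Let ζ = ω^33 = e^(2πi·33/18). Since 18 ∤ 33, ζ ≠ 1.
Sum = Σ_{k=0}^{17} ζ^k = (ζ^18 - 1)/(ζ - 1) = (ω^{33·18} - 1)/(ζ - 1) = (1 - 1)/(ζ - 1) = 0


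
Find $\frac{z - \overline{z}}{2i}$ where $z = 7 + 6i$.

z - conjugate(z) = 2bi
(z - conjugate(z))/(2i) = 2bi/(2i) = b = 6


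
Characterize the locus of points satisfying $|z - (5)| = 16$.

|z - z0| = r describes a circle centered at z0 with radius r
Here z0 = 5 and r = 16
Locus: Circle centered at (5, 0) with radius 16


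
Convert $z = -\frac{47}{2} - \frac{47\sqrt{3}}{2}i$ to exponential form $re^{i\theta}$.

r = |z| = sqrt((-47/2)^2 + (-47*sqrt(3)/2)^2) = sqrt(2209/4 + 6627/4) = sqrt(2209) = 47
θ = arctan(b/a) = arctan(-40.7032/-23.5) (quadrant-adjusted) = -120° = -2π/3
z = 47e^(-i*2π/3)


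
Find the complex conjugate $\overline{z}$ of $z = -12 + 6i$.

If z = a + bi, then conjugate(z) = a - bi
conjugate(-12 + 6i) = -12 - 6i


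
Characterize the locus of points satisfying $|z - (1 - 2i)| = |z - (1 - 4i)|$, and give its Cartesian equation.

|z - z1| = |z - z2| means z is equidistant from z1 and z2,
i.e. the perpendicular bisector of the segment from (1, -2) to (1, -4) (midpoint (1, -3)).
With z = x + yi, square both sides:
(x - 1)^2 + (y - (-2))^2 = (x - 1)^2 + (y - (-4))^2
The x^2 and y^2 terms cancel: 0x + (-4)y = 17 - 5 = 12
Simplify: y = -3
Locus: Perpendicular bisector of the segment from (1, -2) to (1, -4): the line y = -3


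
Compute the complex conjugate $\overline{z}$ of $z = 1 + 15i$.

If z = a + bi, then conjugate(z) = a - bi
conjugate(1 + 15i) = 1 - 15i


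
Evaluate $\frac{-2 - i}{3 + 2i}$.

Multiply numerator and denominator by conjugate (3 - 2i):
= (-2 - i)(3 - 2i) / (3^2 + 2^2)
= (-8 + i) / 13
= -8/13 + (1/13)i


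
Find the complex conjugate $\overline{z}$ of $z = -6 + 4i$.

If z = a + bi, then conjugate(z) = a - bi
conjugate(-6 + 4i) = -6 - 4i


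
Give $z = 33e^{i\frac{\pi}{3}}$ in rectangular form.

a = r cos θ = 33 * 1/2 = 33/2
b = r sin θ = 33 * sqrt(3)/2 = 33*sqrt(3)/2
z = 33/2 + (33*sqrt(3)/2)i


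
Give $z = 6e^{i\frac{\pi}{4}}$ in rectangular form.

a = r cos θ = 6 * sqrt(2)/2 = 3*sqrt(2)
b = r sin θ = 6 * sqrt(2)/2 = 3*sqrt(2)
z = 3*sqrt(2) + 3*sqrt(2)i


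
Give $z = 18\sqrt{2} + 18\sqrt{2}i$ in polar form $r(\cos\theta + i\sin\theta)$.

r = |z| = sqrt(a^2 + b^2) = sqrt((18*sqrt(2))^2 + (18*sqrt(2))^2) = sqrt(648 + 648) = sqrt(1296) = 36
θ = arctan(b/a) = arctan(25.4558/25.4558) (quadrant-adjusted) = 45°
z = 36(cos 45° + i sin 45°)


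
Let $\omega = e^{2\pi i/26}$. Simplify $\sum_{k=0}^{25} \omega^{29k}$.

Let ζ = ω^29 = e^(2πi·29/26). Since 26 ∤ 29, ζ ≠ 1.
Sum = Σ_{k=0}^{25} ζ^k = (ζ^26 - 1)/(ζ - 1) = (ω^{29·26} - 1)/(ζ - 1) = (1 - 1)/(ζ - 1) = 0


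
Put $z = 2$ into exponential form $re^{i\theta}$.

r = |z| = sqrt((2)^2 + (0)^2) = sqrt(4 + 0) = sqrt(4) = 2
b = 0 and a > 0, so z lies on the positive real axis: θ = 0
z = 2e^(i*0) = 2


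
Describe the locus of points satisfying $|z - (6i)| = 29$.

|z - z0| = r describes a circle centered at z0 with radius r
Here z0 = 6i and r = 29
Locus: Circle centered at (0, 6) with radius 29


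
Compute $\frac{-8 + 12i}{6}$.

Divisor is real, so divide each part by 6:
= -4/3 + 2i


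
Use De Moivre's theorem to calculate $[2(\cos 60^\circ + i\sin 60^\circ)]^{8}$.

By De Moivre: z^n = r^n(cos(nθ) + i sin(nθ))
= 2^8(cos(8*60°) + i sin(8*60°))
= 256(cos 120° + i sin 120°)
= -128 + 128*sqrt(3)i


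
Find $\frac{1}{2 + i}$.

Multiply numerator and denominator by conjugate (2 - i):
= (1)(2 - i) / (2^2 + 1^2)
= (2 - i) / 5
= 2/5 - (1/5)i


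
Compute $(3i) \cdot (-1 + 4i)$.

(a1*a2 - b1*b2) + (a1*b2 + b1*a2)i
= (0 - 12) + (0 + (-3))i
= -12 - 3i


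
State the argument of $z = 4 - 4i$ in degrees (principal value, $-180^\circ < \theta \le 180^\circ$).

θ = arctan(b/a) = arctan(-4/4) (quadrant-adjusted) = -45°


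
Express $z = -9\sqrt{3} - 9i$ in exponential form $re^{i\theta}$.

r = |z| = sqrt((-9*sqrt(3))^2 + (-9)^2) = sqrt(243 + 81) = sqrt(324) = 18
θ = arctan(b/a) = arctan(-9/-15.5885) (quadrant-adjusted) = -150° = -5π/6
z = 18e^(-i*5π/6)


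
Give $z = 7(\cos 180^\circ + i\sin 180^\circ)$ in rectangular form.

a = r cos θ = 7 * -1 = -7
b = r sin θ = 7 * 0 = 0
z = -7


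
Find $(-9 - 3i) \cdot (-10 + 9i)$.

(a1*a2 - b1*b2) + (a1*b2 + b1*a2)i
= (90 - (-27)) + (-81 + 30)i
= 117 - 51i


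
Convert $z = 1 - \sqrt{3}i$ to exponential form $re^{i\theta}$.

r = |z| = sqrt((1)^2 + (-sqrt(3))^2) = sqrt(1 + 3) = sqrt(4) = 2
θ = arctan(b/a) = arctan(-1.7321/1) (quadrant-adjusted) = -60° = -π/3
z = 2e^(-i*π/3)


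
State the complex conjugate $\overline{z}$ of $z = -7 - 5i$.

If z = a + bi, then conjugate(z) = a - bi
conjugate(-7 - 5i) = -7 + 5i


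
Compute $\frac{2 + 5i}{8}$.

Divisor is real, so divide each part by 8:
= 1/4 + (5/8)i


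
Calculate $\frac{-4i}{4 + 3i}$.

Multiply numerator and denominator by conjugate (4 - 3i):
= (-4i)(4 - 3i) / (4^2 + 3^2)
= (-12 - 16i) / 25
= -12/25 - (16/25)i


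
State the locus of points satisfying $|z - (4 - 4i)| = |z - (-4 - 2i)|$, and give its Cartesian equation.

|z - z1| = |z - z2| means z is equidistant from z1 and z2,
i.e. the perpendicular bisector of the segment from (4, -4) to (-4, -2) (midpoint (0, -3)).
With z = x + yi, square both sides:
(x - 4)^2 + (y - (-4))^2 = (x - (-4))^2 + (y - (-2))^2
The x^2 and y^2 terms cancel: -16x + 4y = 20 - 32 = -12
Simplify: 4x - y = 3
Locus: Perpendicular bisector of the segment from (4, -4) to (-4, -2): the line 4x - y = 3


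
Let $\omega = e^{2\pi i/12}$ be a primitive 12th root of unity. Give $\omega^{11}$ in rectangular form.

ω^11 = e^(2πi·11/12) = e^(i·11π/6)
= cos(11π/6) + i sin(11π/6)
= sqrt(3)/2 - (1/2)i


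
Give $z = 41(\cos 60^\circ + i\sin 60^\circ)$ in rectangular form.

a = r cos θ = 41 * 1/2 = 41/2
b = r sin θ = 41 * sqrt(3)/2 = 41*sqrt(3)/2
z = 41/2 + (41*sqrt(3)/2)i


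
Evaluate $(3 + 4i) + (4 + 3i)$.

(3 + 4) + (4 + 3)i = 7 + 7i


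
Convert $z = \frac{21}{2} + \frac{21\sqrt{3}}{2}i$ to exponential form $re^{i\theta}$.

r = |z| = sqrt((21/2)^2 + (21*sqrt(3)/2)^2) = sqrt(441/4 + 1323/4) = sqrt(441) = 21
θ = arctan(b/a) = arctan(18.1865/10.5) (quadrant-adjusted) = 60° = π/3
z = 21e^(i*π/3)


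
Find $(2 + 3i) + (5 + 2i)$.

(2 + 5) + (3 + 2)i = 7 + 5i


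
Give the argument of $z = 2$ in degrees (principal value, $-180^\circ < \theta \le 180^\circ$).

b = 0 and a > 0, so z lies on the positive real axis: θ = 0°


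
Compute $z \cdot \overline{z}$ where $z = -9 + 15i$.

z * conjugate(z) = |z|^2 = a^2 + b^2
= (-9)^2 + 15^2 = 306


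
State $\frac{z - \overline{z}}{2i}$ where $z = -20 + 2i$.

z - conjugate(z) = 2bi
(z - conjugate(z))/(2i) = 2bi/(2i) = b = 2


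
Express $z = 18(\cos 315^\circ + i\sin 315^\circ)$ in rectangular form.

a = r cos θ = 18 * sqrt(2)/2 = 9*sqrt(2)
b = r sin θ = 18 * -sqrt(2)/2 = -9*sqrt(2)
z = 9*sqrt(2) - 9*sqrt(2)i


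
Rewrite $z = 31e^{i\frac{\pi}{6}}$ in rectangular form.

a = r cos θ = 31 * sqrt(3)/2 = 31*sqrt(3)/2
b = r sin θ = 31 * 1/2 = 31/2
z = 31*sqrt(3)/2 + (31/2)i


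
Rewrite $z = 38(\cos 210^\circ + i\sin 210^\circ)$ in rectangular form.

a = r cos θ = 38 * -sqrt(3)/2 = -19*sqrt(3)
b = r sin θ = 38 * -1/2 = -19
z = -19*sqrt(3) - 19i


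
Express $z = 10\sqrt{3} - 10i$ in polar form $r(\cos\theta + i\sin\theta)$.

r = |z| = sqrt(a^2 + b^2) = sqrt((10*sqrt(3))^2 + (-10)^2) = sqrt(300 + 100) = sqrt(400) = 20
θ = arctan(b/a) = arctan(-10/17.3205) (quadrant-adjusted) = 330°
z = 20(cos 330° + i sin 330°)


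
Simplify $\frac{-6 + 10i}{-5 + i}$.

Multiply numerator and denominator by conjugate (-5 - i):
= (-6 + 10i)(-5 - i) / ((-5)^2 + 1^2)
= (40 - 44i) / 26
Divide through by 2: (20 - 22i) / 13
= 20/13 - (22/13)i


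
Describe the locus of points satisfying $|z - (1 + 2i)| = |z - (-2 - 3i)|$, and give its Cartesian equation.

|z - z1| = |z - z2| means z is equidistant from z1 and z2,
i.e. the perpendicular bisector of the segment from (1, 2) to (-2, -3) (midpoint (-1/2, -1/2)).
With z = x + yi, square both sides:
(x - 1)^2 + (y - 2)^2 = (x - (-2))^2 + (y - (-3))^2
The x^2 and y^2 terms cancel: -6x + (-10)y = 13 - 5 = 8
Simplify: 3x + 5y = -4
Locus: Perpendicular bisector of the segment from (1, 2) to (-2, -3): the line 3x + 5y = -4


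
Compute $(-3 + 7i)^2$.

(a + bi)^2 = a^2 - b^2 + 2abi
= (-3)^2 - 7^2 + 2*(-3)*7i
= -40 - 42i


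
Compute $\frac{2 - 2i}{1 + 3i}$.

Multiply numerator and denominator by conjugate (1 - 3i):
= (2 - 2i)(1 - 3i) / (1^2 + 3^2)
= (-4 - 8i) / 10
Divide through by 2: (-2 - 4i) / 5
= -2/5 - (4/5)i


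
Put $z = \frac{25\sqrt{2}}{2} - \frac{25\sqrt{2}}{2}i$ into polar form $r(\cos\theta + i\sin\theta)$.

r = |z| = sqrt(a^2 + b^2) = sqrt((25*sqrt(2)/2)^2 + (-25*sqrt(2)/2)^2) = sqrt(625/2 + 625/2) = sqrt(625) = 25
θ = arctan(b/a) = arctan(-17.6777/17.6777) (quadrant-adjusted) = 315°
z = 25(cos 315° + i sin 315°)


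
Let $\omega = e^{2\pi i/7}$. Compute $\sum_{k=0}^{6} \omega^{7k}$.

Since 7 divides 7, ω^7 = (ω^7)^1 = 1^1 = 1, so every term is 1.
Sum = 7 · 1 = 7


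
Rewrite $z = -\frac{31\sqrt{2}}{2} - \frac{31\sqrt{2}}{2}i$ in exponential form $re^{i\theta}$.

r = |z| = sqrt((-31*sqrt(2)/2)^2 + (-31*sqrt(2)/2)^2) = sqrt(961/2 + 961/2) = sqrt(961) = 31
θ = arctan(b/a) = arctan(-21.9203/-21.9203) (quadrant-adjusted) = -135° = -3π/4
z = 31e^(-i*3π/4)


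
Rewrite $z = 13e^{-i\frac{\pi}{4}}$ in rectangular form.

a = r cos θ = 13 * sqrt(2)/2 = 13*sqrt(2)/2
b = r sin θ = 13 * -sqrt(2)/2 = -13*sqrt(2)/2
z = 13*sqrt(2)/2 - (13*sqrt(2)/2)i


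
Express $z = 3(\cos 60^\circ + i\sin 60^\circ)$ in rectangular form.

a = r cos θ = 3 * 1/2 = 3/2
b = r sin θ = 3 * sqrt(3)/2 = 3*sqrt(3)/2
z = 3/2 + (3*sqrt(3)/2)i


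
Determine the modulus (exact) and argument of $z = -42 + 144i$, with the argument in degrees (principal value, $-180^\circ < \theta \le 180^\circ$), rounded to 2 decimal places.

|z| = sqrt((-42)^2 + 144^2) = 150
arg(z) = arctan(b/a) = arctan(144/-42) (quadrant-adjusted) = 106.26°


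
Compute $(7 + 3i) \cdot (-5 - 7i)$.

(a1*a2 - b1*b2) + (a1*b2 + b1*a2)i
= (-35 - (-21)) + (-49 + (-15))i
= -14 - 64i


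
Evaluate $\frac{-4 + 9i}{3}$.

Divisor is real, so divide each part by 3:
= -4/3 + 3i


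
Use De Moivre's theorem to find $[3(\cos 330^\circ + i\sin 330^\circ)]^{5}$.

By De Moivre: z^n = r^n(cos(nθ) + i sin(nθ))
= 3^5(cos(5*330°) + i sin(5*330°))
= 243(cos 210° + i sin 210°)
= -243*sqrt(3)/2 - (243/2)i


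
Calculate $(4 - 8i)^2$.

(a + bi)^2 = a^2 - b^2 + 2abi
= 4^2 - (-8)^2 + 2*4*(-8)i
= -48 - 64i


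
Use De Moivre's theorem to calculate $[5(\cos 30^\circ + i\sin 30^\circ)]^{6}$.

By De Moivre: z^n = r^n(cos(nθ) + i sin(nθ))
= 5^6(cos(6*30°) + i sin(6*30°))
= 15625(cos 180° + i sin 180°)
= -15625


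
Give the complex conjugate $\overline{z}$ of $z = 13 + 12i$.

If z = a + bi, then conjugate(z) = a - bi
conjugate(13 + 12i) = 13 - 12i


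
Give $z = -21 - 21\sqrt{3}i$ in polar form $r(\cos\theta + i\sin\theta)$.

r = |z| = sqrt(a^2 + b^2) = sqrt((-21)^2 + (-21*sqrt(3))^2) = sqrt(441 + 1323) = sqrt(1764) = 42
θ = arctan(b/a) = arctan(-36.3731/-21) (quadrant-adjusted) = 240°
z = 42(cos 240° + i sin 240°)


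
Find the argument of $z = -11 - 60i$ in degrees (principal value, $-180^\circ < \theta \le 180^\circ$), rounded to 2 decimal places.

θ = arctan(b/a) = arctan(-60/-11) (quadrant-adjusted) = -100.39°


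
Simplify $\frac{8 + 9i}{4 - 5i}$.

Multiply numerator and denominator by conjugate (4 + 5i):
= (8 + 9i)(4 + 5i) / (4^2 + (-5)^2)
= (-13 + 76i) / 41
= -13/41 + (76/41)i


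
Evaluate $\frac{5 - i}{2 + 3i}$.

Multiply numerator and denominator by conjugate (2 - 3i):
= (5 - i)(2 - 3i) / (2^2 + 3^2)
= (7 - 17i) / 13
= 7/13 - (17/13)i


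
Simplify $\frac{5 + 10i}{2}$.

Divisor is real, so divide each part by 2:
= 5/2 + 5i


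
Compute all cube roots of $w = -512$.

|w| = 512, arg(w) = 180°
Root modulus = 512^(1/3) = 8
Root arguments: θ_k = (180° + 360°k)/3 for k = 0, 1, ..., 2
Roots: 4 + 4*sqrt(3)i, -8, 4 - 4*sqrt(3)i


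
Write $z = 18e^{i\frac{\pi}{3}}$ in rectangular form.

a = r cos θ = 18 * 1/2 = 9
b = r sin θ = 18 * sqrt(3)/2 = 9*sqrt(3)
z = 9 + 9*sqrt(3)i


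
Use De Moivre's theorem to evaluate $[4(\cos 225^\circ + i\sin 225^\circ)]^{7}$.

By De Moivre: z^n = r^n(cos(nθ) + i sin(nθ))
= 4^7(cos(7*225°) + i sin(7*225°))
= 16384(cos 135° + i sin 135°)
= -8192*sqrt(2) + 8192*sqrt(2)i


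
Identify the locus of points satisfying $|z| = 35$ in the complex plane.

|z| = 35 means sqrt(x^2 + y^2) = 35
This is a circle of radius 35 centered at the origin


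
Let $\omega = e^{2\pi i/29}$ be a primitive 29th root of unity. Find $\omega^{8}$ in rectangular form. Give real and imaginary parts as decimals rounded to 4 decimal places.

ω^8 = e^(2πi·8/29) = e^(i·16π/29)
= cos(16π/29) + i sin(16π/29)
= -0.1618 + 0.9868i


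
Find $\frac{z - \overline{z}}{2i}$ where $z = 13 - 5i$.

z - conjugate(z) = 2bi
(z - conjugate(z))/(2i) = 2bi/(2i) = b = -5


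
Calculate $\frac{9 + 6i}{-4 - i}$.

Multiply numerator and denominator by conjugate (-4 + i):
= (9 + 6i)(-4 + i) / ((-4)^2 + (-1)^2)
= (-42 - 15i) / 17
= -42/17 - (15/17)i


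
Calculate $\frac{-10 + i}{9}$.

Divisor is real, so divide each part by 9:
= -10/9 + (1/9)i


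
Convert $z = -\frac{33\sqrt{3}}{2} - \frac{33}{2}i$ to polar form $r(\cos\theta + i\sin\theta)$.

r = |z| = sqrt(a^2 + b^2) = sqrt((-33*sqrt(3)/2)^2 + (-33/2)^2) = sqrt(3267/4 + 1089/4) = sqrt(1089) = 33
θ = arctan(b/a) = arctan(-16.5/-28.5788) (quadrant-adjusted) = 210°
z = 33(cos 210° + i sin 210°)


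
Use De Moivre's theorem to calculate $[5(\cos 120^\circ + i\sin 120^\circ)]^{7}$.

By De Moivre: z^n = r^n(cos(nθ) + i sin(nθ))
= 5^7(cos(7*120°) + i sin(7*120°))
= 78125(cos 120° + i sin 120°)
= -78125/2 + (78125*sqrt(3)/2)i


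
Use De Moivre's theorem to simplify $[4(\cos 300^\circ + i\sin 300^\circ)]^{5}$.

By De Moivre: z^n = r^n(cos(nθ) + i sin(nθ))
= 4^5(cos(5*300°) + i sin(5*300°))
= 1024(cos 60° + i sin 60°)
= 512 + 512*sqrt(3)i


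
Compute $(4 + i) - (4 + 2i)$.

(4 - 4) + (1 - 2)i = -i


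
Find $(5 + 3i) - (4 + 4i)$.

(5 - 4) + (3 - 4)i = 1 - i


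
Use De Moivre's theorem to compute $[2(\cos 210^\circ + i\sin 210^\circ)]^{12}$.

By De Moivre: z^n = r^n(cos(nθ) + i sin(nθ))
= 2^12(cos(12*210°) + i sin(12*210°))
= 4096(cos 0° + i sin 0°)
= 4096


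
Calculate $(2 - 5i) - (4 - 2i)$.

(2 - 4) + (-5 - (-2))i = -2 - 3i


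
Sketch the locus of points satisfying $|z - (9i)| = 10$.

|z - z0| = r describes a circle centered at z0 with radius r
Here z0 = 9i and r = 10
Locus: Circle centered at (0, 9) with radius 10


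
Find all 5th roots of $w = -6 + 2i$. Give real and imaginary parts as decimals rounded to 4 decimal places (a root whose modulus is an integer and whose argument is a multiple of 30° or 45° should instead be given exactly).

|w| = sqrt(40) ≈ 6.324555, arg(w) ≈ 161.565051°
Root modulus = sqrt(40)^(1/5) ≈ 1.446126
Root arguments: θ_k = (arg(w) + 360°k)/5 for k = 0, 1, ..., 4
Compute each root as (root modulus)(cos θ_k + i sin θ_k) using full-precision intermediates, then round to 4 decimal places.
Roots: 1.2222 + 0.7730i, -0.3575 + 1.4012i, -1.4431 + 0.0930i, -0.5344 - 1.3438i, 1.1129 - 0.9235i


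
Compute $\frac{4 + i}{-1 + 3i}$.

Multiply numerator and denominator by conjugate (-1 - 3i):
= (4 + i)(-1 - 3i) / ((-1)^2 + 3^2)
= (-1 - 13i) / 10
= -1/10 - (13/10)i


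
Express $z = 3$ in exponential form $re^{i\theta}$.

r = |z| = sqrt((3)^2 + (0)^2) = sqrt(9 + 0) = sqrt(9) = 3
b = 0 and a > 0, so z lies on the positive real axis: θ = 0
z = 3e^(i*0) = 3


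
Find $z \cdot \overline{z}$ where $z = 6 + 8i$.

z * conjugate(z) = |z|^2 = a^2 + b^2
= 6^2 + 8^2 = 100


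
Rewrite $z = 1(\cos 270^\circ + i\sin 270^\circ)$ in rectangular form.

a = r cos θ = 1 * 0 = 0
b = r sin θ = 1 * -1 = -1
z = -i


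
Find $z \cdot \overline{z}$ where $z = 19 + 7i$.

z * conjugate(z) = |z|^2 = a^2 + b^2
= 19^2 + 7^2 = 410


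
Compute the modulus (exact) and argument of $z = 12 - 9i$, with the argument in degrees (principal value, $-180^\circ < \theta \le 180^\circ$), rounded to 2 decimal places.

|z| = sqrt(12^2 + (-9)^2) = 15
arg(z) = arctan(b/a) = arctan(-9/12) (quadrant-adjusted) = -36.87°


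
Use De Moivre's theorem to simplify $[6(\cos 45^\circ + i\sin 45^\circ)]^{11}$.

By De Moivre: z^n = r^n(cos(nθ) + i sin(nθ))
= 6^11(cos(11*45°) + i sin(11*45°))
= 362797056(cos 135° + i sin 135°)
= -181398528*sqrt(2) + 181398528*sqrt(2)i


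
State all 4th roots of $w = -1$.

|w| = 1, arg(w) = 180°
Root modulus = 1^(1/4) = 1
Root arguments: θ_k = (180° + 360°k)/4 for k = 0, 1, ..., 3
Roots: sqrt(2)/2 + (sqrt(2)/2)i, -sqrt(2)/2 + (sqrt(2)/2)i, -sqrt(2)/2 - (sqrt(2)/2)i, sqrt(2)/2 - (sqrt(2)/2)i


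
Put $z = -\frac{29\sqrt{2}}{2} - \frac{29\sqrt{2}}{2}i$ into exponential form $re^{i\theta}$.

r = |z| = sqrt((-29*sqrt(2)/2)^2 + (-29*sqrt(2)/2)^2) = sqrt(841/2 + 841/2) = sqrt(841) = 29
θ = arctan(b/a) = arctan(-20.5061/-20.5061) (quadrant-adjusted) = -135° = -3π/4
z = 29e^(-i*3π/4)


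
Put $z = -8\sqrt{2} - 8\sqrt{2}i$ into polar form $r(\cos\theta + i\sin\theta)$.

r = |z| = sqrt(a^2 + b^2) = sqrt((-8*sqrt(2))^2 + (-8*sqrt(2))^2) = sqrt(128 + 128) = sqrt(256) = 16
θ = arctan(b/a) = arctan(-11.3137/-11.3137) (quadrant-adjusted) = 225°
z = 16(cos 225° + i sin 225°)


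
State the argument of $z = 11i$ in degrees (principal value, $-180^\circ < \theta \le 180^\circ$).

a = 0 and b > 0, so z lies on the positive imaginary axis: θ = 90°


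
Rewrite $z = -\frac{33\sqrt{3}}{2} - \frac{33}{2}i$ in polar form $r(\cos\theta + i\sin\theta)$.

r = |z| = sqrt(a^2 + b^2) = sqrt((-33*sqrt(3)/2)^2 + (-33/2)^2) = sqrt(3267/4 + 1089/4) = sqrt(1089) = 33
θ = arctan(b/a) = arctan(-16.5/-28.5788) (quadrant-adjusted) = 210°
z = 33(cos 210° + i sin 210°)


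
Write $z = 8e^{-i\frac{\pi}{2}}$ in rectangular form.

a = r cos θ = 8 * 0 = 0
b = r sin θ = 8 * -1 = -8
z = -8i


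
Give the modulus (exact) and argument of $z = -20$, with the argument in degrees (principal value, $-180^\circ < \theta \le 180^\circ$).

|z| = sqrt((-20)^2 + 0^2) = 20
b = 0 and a < 0, so z lies on the negative real axis: arg(z) = 180°


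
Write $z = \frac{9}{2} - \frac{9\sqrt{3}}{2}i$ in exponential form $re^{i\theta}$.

r = |z| = sqrt((9/2)^2 + (-9*sqrt(3)/2)^2) = sqrt(81/4 + 243/4) = sqrt(81) = 9
θ = arctan(b/a) = arctan(-7.7942/4.5) (quadrant-adjusted) = -60° = -π/3
z = 9e^(-i*π/3)


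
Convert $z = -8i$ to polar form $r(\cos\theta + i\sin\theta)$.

r = |z| = sqrt(a^2 + b^2) = sqrt((0)^2 + (-8)^2) = sqrt(0 + 64) = sqrt(64) = 8
a = 0 and b < 0, so z lies on the negative imaginary axis: θ = 270°
z = 8(cos 270° + i sin 270°)


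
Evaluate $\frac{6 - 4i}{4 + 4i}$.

Multiply numerator and denominator by conjugate (4 - 4i):
= (6 - 4i)(4 - 4i) / (4^2 + 4^2)
= (8 - 40i) / 32
Divide through by 8: (1 - 5i) / 4
= 1/4 - (5/4)i


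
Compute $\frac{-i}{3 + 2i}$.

Multiply numerator and denominator by conjugate (3 - 2i):
= (-i)(3 - 2i) / (3^2 + 2^2)
= (-2 - 3i) / 13
= -2/13 - (3/13)i


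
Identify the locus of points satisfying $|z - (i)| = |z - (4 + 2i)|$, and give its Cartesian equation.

|z - z1| = |z - z2| means z is equidistant from z1 and z2,
i.e. the perpendicular bisector of the segment from (0, 1) to (4, 2) (midpoint (2, 3/2)).
With z = x + yi, square both sides:
(x - 0)^2 + (y - 1)^2 = (x - 4)^2 + (y - 2)^2
The x^2 and y^2 terms cancel: 8x + 2y = 20 - 1 = 19
Simplify: 8x + 2y = 19
Locus: Perpendicular bisector of the segment from (0, 1) to (4, 2): the line 8x + 2y = 19


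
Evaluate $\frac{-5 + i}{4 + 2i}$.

Multiply numerator and denominator by conjugate (4 - 2i):
= (-5 + i)(4 - 2i) / (4^2 + 2^2)
= (-18 + 14i) / 20
Divide through by 2: (-9 + 7i) / 10
= -9/10 + (7/10)i


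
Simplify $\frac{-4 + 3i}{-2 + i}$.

Multiply numerator and denominator by conjugate (-2 - i):
= (-4 + 3i)(-2 - i) / ((-2)^2 + 1^2)
= (11 - 2i) / 5
= 11/5 - (2/5)i


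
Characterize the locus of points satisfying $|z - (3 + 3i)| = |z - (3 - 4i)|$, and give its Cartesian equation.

|z - z1| = |z - z2| means z is equidistant from z1 and z2,
i.e. the perpendicular bisector of the segment from (3, 3) to (3, -4) (midpoint (3, -1/2)).
With z = x + yi, square both sides:
(x - 3)^2 + (y - 3)^2 = (x - 3)^2 + (y - (-4))^2
The x^2 and y^2 terms cancel: 0x + (-14)y = 25 - 18 = 7
Simplify: y = -1/2
Locus: Perpendicular bisector of the segment from (3, 3) to (3, -4): the line y = -1/2


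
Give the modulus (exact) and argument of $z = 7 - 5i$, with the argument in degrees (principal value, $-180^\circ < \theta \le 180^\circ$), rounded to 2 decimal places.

|z| = sqrt(7^2 + (-5)^2) = sqrt(74)
arg(z) = arctan(b/a) = arctan(-5/7) (quadrant-adjusted) = -35.54°
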